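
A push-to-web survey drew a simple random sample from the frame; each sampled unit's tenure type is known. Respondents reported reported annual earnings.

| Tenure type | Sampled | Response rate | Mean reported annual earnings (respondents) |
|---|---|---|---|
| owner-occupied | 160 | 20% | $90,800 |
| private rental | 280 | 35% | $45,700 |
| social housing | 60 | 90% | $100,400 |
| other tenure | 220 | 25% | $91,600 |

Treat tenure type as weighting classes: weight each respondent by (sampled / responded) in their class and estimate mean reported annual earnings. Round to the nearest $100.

Weighting each respondent by the inverse class response rate inflates each class back to its sampled size, so the class weight is n_sampled:
  owner-occupied: 160 × 90,800 = 14,528,000
  private rental: 280 × 45,700 = 12,796,000
  social housing: 60 × 100,400 = 6,024,000
  other tenure: 220 × 91,600 = 20,152,000
Adjusted estimate = 53,500,000 / 720 = 74305.6 → $74,300.

$74,300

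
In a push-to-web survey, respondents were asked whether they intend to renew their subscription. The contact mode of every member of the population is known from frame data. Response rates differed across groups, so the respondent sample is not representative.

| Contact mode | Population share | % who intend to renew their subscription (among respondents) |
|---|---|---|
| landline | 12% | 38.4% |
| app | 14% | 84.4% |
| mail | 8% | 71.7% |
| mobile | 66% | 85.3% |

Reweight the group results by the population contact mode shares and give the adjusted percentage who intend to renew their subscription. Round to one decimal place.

78.5%

Weight each group's respondent value by its population share:
  landline: 0.12 × 38.4 = 4.608
  app: 0.14 × 84.4 = 11.816
  mail: 0.08 × 71.7 = 5.736
  mobile: 0.66 × 85.3 = 56.298
Post-stratified estimate = 78.458 → 78.5%.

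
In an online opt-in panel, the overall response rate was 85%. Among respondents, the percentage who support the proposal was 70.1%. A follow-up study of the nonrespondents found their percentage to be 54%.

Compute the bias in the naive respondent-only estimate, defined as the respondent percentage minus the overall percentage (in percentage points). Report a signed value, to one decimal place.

Nonresponse fraction = 1 − 0.85 = 0.15.
Bias = (nonresponse fraction) × (respondent percentage − nonrespondent percentage)
     = 0.15 × (70.1 − 54) = 0.15 × 16.1 = 2.415.

+2.4 percentage points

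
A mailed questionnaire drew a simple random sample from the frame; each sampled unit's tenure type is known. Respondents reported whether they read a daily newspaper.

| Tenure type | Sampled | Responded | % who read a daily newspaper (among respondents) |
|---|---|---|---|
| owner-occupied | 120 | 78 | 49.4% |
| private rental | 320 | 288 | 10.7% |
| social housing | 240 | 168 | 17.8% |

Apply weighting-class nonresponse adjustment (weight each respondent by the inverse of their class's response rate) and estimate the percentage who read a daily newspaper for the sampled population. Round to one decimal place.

Class response rates: owner-occupied 78/120 = 65%, private rental 288/320 = 90%, social housing 168/240 = 70%.
Weighting each respondent by the inverse class response rate inflates each class back to its sampled size, so the class weight is n_sampled:
  owner-occupied: 120 × 49.4 = 5928
  private rental: 320 × 10.7 = 3424
  social housing: 240 × 17.8 = 4272
Adjusted estimate = 13,624 / 680 = 20.0353 → 20.0%.

20.0%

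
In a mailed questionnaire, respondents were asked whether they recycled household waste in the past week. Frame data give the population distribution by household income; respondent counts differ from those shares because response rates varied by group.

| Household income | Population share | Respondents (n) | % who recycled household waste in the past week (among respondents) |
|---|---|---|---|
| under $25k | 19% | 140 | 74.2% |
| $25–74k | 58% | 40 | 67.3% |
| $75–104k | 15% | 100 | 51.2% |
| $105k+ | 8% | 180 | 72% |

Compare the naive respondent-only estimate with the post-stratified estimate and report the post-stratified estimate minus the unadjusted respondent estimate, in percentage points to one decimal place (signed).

-1.2 percentage points

Unadjusted (pooled respondent) estimate weights by respondent counts:
  (140/460)×74.2 + (40/460)×67.3 + (100/460)×51.2 + (180/460)×72 = 67.7391%
Post-stratifying to population shares instead:
  0.19×74.2 + 0.58×67.3 + 0.15×51.2 + 0.08×72 = 66.572%
Difference = 66.572 − 67.7391 = -1.1671 pp.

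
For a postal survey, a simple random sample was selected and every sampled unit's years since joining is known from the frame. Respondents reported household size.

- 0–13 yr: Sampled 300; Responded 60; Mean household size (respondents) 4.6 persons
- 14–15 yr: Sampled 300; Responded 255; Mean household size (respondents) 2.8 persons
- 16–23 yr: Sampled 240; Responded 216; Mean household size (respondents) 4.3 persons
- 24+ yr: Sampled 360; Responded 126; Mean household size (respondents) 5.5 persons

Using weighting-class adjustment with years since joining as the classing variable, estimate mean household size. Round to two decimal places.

Class response rates: 0–13 yr 60/300 = 20%, 14–15 yr 255/300 = 85%, 16–23 yr 216/240 = 90%, 24+ yr 126/360 = 35%.
Each respondent's weight = sampled/responded in their class; summing within a class gives n_sampled, so:
  0–13 yr: 300 × 4.6 = 1380
  14–15 yr: 300 × 2.8 = 840
  16–23 yr: 240 × 4.3 = 1032
  24+ yr: 360 × 5.5 = 1980
Adjusted estimate = 5232 / 1,200 = 4.36 → 4.36.

4.36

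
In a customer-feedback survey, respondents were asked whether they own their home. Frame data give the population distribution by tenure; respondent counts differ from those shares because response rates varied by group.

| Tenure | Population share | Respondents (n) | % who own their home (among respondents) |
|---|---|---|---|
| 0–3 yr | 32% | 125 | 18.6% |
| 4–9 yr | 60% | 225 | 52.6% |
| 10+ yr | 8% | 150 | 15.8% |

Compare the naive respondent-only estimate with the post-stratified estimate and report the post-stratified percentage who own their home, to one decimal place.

38.8%

Without adjustment, the pooled respondent share is:
  (125/500)×18.6 + (225/500)×52.6 + (150/500)×15.8 = 33.06%
Post-stratified estimate weights by population shares:
  0.32×18.6 + 0.6×52.6 + 0.08×15.8 = 38.776%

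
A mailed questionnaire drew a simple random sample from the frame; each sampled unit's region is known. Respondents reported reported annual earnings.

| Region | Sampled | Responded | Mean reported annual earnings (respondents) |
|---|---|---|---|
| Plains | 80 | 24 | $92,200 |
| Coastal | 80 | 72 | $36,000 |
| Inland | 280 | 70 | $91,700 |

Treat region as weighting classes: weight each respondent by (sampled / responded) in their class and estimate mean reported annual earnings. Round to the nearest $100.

$81,700

Class response rates: Plains 24/80 = 30%, Coastal 72/80 = 90%, Inland 70/280 = 25%.
With weight = n_sampled/n_responded per class, the weighted class total is n_sampled:
  Plains: 80 × 92,200 = 7,376,000
  Coastal: 80 × 36,000 = 2,880,000
  Inland: 280 × 91,700 = 25,676,000
Adjusted estimate = 35,932,000 / 440 = 81663.6 → $81,700.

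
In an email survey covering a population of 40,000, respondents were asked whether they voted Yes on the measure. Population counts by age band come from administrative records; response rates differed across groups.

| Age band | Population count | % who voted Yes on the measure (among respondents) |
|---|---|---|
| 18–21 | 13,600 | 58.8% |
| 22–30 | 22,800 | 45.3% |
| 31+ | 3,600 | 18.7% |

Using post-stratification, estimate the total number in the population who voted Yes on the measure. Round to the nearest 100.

19,000

Each cell contributes its population count × the respondent rate:
  18–21: 13,600 × 58.8% = 7996.8
  22–30: 22,800 × 45.3% = 10328.4
  31+: 3,600 × 18.7% = 673.2
Estimated total = 18998.4 → 19,000.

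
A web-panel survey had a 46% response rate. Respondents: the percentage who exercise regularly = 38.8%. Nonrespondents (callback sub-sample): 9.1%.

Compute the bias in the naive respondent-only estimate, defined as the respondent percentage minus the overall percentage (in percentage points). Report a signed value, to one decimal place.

+16.0 percentage points

Nonresponse fraction = 1 − 0.46 = 0.54.
Bias = (nonresponse fraction) × (respondent percentage − nonrespondent percentage)
     = 0.54 × (38.8 − 9.1) = 0.54 × 29.7 = 16.038.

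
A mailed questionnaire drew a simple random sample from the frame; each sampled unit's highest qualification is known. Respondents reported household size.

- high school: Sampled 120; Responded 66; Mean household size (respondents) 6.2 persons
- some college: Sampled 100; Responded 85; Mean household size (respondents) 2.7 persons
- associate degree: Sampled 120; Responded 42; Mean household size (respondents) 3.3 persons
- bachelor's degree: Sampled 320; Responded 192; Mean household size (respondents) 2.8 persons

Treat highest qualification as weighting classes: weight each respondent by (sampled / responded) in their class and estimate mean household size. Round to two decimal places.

Response rates by class: high school 66/120 = 55%, some college 85/100 = 85%, associate degree 42/120 = 35%, bachelor's degree 192/320 = 60%.
Weighting each respondent by the inverse class response rate inflates each class back to its sampled size, so the class weight is n_sampled:
  high school: 120 × 6.2 = 744
  some college: 100 × 2.7 = 270
  associate degree: 120 × 3.3 = 396
  bachelor's degree: 320 × 2.8 = 896
Adjusted estimate = 2306 / 660 = 3.49394 → 3.49.

3.49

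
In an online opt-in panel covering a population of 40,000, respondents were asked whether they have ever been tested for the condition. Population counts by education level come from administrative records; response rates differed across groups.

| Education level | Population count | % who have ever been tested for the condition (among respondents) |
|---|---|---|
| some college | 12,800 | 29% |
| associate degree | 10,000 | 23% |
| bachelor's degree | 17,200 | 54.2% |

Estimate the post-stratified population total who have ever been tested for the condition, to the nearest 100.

Estimated count per cell = population count × respondent percentage:
  some college: 12,800 × 29% = 3712
  associate degree: 10,000 × 23% = 2300
  bachelor's degree: 17,200 × 54.2% = 9322.4
Estimated total = 15334.4 → 15,300.

15,300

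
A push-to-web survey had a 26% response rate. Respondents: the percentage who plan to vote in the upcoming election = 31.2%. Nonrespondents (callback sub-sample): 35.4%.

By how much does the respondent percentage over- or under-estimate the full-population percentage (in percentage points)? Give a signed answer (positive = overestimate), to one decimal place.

-3.1 percentage points

Nonresponse fraction = 1 − 0.26 = 0.74.
Bias = (nonresponse fraction) × (respondent percentage − nonrespondent percentage)
     = 0.74 × (31.2 − 35.4) = 0.74 × -4.2 = -3.108.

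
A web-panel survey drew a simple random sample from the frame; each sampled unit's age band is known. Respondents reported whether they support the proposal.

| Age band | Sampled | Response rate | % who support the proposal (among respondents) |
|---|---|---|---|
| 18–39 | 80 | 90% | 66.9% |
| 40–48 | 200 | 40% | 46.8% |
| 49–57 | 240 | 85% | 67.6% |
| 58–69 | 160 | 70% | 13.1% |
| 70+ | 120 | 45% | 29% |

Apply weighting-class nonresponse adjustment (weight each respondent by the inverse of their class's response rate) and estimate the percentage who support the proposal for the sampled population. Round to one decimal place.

Each respondent's weight = sampled/responded in their class; summing within a class gives n_sampled, so:
  18–39: 80 × 66.9 = 5352
  40–48: 200 × 46.8 = 9360
  49–57: 240 × 67.6 = 16224
  58–69: 160 × 13.1 = 2096
  70+: 120 × 29 = 3480
Adjusted estimate = 36,512 / 800 = 45.64 → 45.6%.

45.6%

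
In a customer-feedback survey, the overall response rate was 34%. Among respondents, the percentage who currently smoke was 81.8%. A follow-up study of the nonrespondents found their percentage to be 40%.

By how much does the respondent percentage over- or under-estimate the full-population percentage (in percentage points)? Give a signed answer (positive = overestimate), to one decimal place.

+27.6 percentage points

Nonresponse fraction = 1 − 0.34 = 0.66.
Bias = (nonresponse fraction) × (respondent percentage − nonrespondent percentage)
     = 0.66 × (81.8 − 40) = 0.66 × 41.8 = 27.588.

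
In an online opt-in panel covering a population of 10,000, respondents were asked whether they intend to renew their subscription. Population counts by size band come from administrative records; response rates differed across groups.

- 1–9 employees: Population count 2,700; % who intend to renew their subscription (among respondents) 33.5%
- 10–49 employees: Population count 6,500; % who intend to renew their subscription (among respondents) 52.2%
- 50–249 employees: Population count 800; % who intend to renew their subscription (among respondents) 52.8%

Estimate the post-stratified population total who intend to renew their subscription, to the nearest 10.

Each cell contributes its population count × the respondent rate:
  1–9 employees: 2,700 × 33.5% = 904.5
  10–49 employees: 6,500 × 52.2% = 3393
  50–249 employees: 800 × 52.8% = 422.4
Estimated total = 4719.9 → 4,720.

4,720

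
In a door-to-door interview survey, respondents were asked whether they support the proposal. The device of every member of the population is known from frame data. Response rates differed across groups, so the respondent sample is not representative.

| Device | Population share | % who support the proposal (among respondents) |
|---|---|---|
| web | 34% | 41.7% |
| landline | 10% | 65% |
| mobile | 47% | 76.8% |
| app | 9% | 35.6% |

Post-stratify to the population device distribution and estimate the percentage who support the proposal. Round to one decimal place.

60.0%

Reweight to the known device distribution:
  web: 0.34 × 41.7 = 14.178
  landline: 0.1 × 65 = 6.5
  mobile: 0.47 × 76.8 = 36.096
  app: 0.09 × 35.6 = 3.204
Post-stratified estimate = 59.978 → 60.0%.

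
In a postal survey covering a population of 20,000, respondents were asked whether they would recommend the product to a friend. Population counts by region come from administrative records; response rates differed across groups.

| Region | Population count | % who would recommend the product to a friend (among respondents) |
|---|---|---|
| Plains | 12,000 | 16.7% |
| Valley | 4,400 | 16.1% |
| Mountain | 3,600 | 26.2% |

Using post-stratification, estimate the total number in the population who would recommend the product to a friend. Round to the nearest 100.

Apply each group's respondent rate to its population count:
  Plains: 12,000 × 16.7% = 2004
  Valley: 4,400 × 16.1% = 708.4
  Mountain: 3,600 × 26.2% = 943.2
Estimated total = 3655.6 → 3,700.

3,700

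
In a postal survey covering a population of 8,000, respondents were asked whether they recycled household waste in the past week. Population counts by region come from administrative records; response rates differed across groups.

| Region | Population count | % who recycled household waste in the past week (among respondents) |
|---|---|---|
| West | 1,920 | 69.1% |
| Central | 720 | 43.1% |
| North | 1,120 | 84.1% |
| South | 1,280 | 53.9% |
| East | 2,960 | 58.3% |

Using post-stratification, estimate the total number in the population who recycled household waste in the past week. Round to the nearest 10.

Estimated count per cell = population count × respondent percentage:
  West: 1,920 × 69.1% = 1326.72
  Central: 720 × 43.1% = 310.32
  North: 1,120 × 84.1% = 941.92
  South: 1,280 × 53.9% = 689.92
  East: 2,960 × 58.3% = 1725.68
Estimated total = 4994.56 → 4,990.

4,990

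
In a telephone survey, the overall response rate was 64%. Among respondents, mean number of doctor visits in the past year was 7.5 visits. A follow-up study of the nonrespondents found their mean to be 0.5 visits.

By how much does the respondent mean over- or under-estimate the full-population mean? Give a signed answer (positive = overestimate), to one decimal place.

Nonresponse fraction = 1 − 0.64 = 0.36.
Bias = (nonresponse fraction) × (respondent mean − nonrespondent mean)
     = 0.36 × (7.5 − 0.5) = 0.36 × 7 = 2.52.

+2.5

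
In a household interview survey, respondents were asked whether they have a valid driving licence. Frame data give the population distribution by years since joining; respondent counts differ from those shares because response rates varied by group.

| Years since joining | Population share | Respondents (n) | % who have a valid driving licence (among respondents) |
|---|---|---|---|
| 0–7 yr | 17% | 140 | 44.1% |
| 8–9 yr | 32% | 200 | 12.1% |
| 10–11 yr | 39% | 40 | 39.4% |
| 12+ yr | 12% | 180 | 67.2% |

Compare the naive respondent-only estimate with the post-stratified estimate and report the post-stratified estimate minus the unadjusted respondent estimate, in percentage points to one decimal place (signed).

-5.0 percentage points

Unadjusted (pooled respondent) estimate weights by respondent counts:
  (140/560)×44.1 + (200/560)×12.1 + (40/560)×39.4 + (180/560)×67.2 = 39.7607%
Post-stratifying to population shares instead:
  0.17×44.1 + 0.32×12.1 + 0.39×39.4 + 0.12×67.2 = 34.799%
Difference = 34.799 − 39.7607 = -4.9617 pp.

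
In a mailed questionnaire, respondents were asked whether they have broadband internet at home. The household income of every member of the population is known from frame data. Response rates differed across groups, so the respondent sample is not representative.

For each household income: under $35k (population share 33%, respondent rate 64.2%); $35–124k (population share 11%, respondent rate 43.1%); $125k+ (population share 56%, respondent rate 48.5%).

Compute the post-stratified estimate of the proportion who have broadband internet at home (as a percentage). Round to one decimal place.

Weight each group's respondent value by its population share:
  under $35k: 0.33 × 64.2 = 21.186
  $35–124k: 0.11 × 43.1 = 4.741
  $125k+: 0.56 × 48.5 = 27.16
Post-stratified estimate = 53.087 → 53.1%.

53.1%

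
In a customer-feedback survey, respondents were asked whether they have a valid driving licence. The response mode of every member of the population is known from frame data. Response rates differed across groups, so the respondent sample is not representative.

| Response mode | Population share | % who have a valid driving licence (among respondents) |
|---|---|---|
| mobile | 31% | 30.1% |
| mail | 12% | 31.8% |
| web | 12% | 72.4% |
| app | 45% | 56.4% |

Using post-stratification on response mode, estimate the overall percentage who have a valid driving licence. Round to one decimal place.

47.2%

Weight each group's respondent value by its population share:
  mobile: 0.31 × 30.1 = 9.331
  mail: 0.12 × 31.8 = 3.816
  web: 0.12 × 72.4 = 8.688
  app: 0.45 × 56.4 = 25.38
Post-stratified estimate = 47.215 → 47.2%.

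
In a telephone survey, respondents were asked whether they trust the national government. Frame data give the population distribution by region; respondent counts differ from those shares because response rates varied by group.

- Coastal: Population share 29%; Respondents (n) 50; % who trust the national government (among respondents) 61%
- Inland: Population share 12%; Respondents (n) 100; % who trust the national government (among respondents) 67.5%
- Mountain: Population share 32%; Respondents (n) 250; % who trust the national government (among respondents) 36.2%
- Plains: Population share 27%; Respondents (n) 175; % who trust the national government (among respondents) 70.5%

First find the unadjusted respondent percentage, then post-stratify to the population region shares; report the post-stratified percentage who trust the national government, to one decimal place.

56.4%

Unadjusted (pooled respondent) estimate weights by respondent counts:
  (50/575)×61 + (100/575)×67.5 + (250/575)×36.2 + (175/575)×70.5 = 54.2391%
Post-stratified estimate weights by population shares:
  0.29×61 + 0.12×67.5 + 0.32×36.2 + 0.27×70.5 = 56.409%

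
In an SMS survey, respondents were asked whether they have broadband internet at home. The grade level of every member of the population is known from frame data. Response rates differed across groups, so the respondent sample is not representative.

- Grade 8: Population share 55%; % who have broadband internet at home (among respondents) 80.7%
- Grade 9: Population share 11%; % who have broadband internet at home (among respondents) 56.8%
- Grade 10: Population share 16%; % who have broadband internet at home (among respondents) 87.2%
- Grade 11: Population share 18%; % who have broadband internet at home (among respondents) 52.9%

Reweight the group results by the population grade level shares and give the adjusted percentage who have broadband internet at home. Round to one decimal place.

74.1%

Reweight to the known grade level distribution:
  Grade 8: 0.55 × 80.7 = 44.385
  Grade 9: 0.11 × 56.8 = 6.248
  Grade 10: 0.16 × 87.2 = 13.952
  Grade 11: 0.18 × 52.9 = 9.522
Post-stratified estimate = 74.107 → 74.1%.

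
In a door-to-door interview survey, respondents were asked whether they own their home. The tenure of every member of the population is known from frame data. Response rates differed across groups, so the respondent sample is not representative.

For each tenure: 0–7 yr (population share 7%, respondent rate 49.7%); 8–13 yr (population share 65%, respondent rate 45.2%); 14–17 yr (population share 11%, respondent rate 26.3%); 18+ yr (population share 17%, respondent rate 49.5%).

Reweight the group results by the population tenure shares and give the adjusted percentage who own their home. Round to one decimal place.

Weight each group's respondent value by its population share:
  0–7 yr: 0.07 × 49.7 = 3.479
  8–13 yr: 0.65 × 45.2 = 29.38
  14–17 yr: 0.11 × 26.3 = 2.893
  18+ yr: 0.17 × 49.5 = 8.415
Post-stratified estimate = 44.167 → 44.2%.

44.2%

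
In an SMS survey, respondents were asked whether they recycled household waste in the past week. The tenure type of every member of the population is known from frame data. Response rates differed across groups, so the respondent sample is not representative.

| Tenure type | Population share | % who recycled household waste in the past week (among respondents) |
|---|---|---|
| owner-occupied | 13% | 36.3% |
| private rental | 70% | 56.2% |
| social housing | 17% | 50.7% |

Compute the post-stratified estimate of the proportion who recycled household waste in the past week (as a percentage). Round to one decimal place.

Each cell contributes population-share × respondent value:
  owner-occupied: 0.13 × 36.3 = 4.719
  private rental: 0.7 × 56.2 = 39.34
  social housing: 0.17 × 50.7 = 8.619
Post-stratified estimate = 52.678 → 52.7%.

52.7%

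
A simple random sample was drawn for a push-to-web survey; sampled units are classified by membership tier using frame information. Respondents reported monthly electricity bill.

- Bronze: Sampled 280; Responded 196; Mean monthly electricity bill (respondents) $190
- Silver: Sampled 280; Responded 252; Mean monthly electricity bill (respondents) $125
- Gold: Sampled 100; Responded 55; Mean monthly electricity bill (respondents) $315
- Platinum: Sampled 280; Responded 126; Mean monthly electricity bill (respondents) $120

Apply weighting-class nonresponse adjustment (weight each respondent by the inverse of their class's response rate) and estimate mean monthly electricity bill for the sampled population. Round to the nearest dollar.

Response rates by class: Bronze 196/280 = 70%, Silver 252/280 = 90%, Gold 55/100 = 55%, Platinum 126/280 = 45%.
Each respondent's weight = sampled/responded in their class; summing within a class gives n_sampled, so:
  Bronze: 280 × 190 = 53,200
  Silver: 280 × 125 = 35,000
  Gold: 100 × 315 = 31,500
  Platinum: 280 × 120 = 33,600
Adjusted estimate = 153,300 / 940 = 163.085 → $163.

$163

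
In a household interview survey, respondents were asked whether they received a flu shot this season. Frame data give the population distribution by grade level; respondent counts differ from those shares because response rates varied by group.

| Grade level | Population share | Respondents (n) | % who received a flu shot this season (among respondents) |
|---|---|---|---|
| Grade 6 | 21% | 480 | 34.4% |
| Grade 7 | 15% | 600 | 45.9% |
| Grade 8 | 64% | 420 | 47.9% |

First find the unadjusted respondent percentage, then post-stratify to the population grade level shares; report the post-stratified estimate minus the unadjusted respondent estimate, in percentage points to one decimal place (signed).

Unadjusted (pooled respondent) estimate weights by respondent counts:
  (480/1500)×34.4 + (600/1500)×45.9 + (420/1500)×47.9 = 42.78%
Post-stratifying to population shares instead:
  0.21×34.4 + 0.15×45.9 + 0.64×47.9 = 44.765%
Difference = 44.765 − 42.78 = 1.985 pp.

+2.0 percentage points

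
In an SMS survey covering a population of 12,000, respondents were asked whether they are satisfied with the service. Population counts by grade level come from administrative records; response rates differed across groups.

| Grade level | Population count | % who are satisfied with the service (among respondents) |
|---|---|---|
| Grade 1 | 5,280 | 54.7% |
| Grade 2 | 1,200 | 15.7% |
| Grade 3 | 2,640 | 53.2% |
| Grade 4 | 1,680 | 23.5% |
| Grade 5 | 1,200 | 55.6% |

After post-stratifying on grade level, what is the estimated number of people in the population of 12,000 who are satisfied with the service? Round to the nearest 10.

5,540

Apply each group's respondent rate to its population count:
  Grade 1: 5,280 × 54.7% = 2888.16
  Grade 2: 1,200 × 15.7% = 188.4
  Grade 3: 2,640 × 53.2% = 1404.48
  Grade 4: 1,680 × 23.5% = 394.8
  Grade 5: 1,200 × 55.6% = 667.2
Estimated total = 5543.04 → 5,540.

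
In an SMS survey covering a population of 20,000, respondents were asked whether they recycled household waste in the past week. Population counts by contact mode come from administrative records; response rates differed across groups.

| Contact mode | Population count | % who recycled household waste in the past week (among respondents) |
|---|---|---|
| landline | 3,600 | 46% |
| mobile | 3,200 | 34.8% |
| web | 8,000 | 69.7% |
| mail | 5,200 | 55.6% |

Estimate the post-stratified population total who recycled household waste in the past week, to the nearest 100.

11,200

Estimated count per cell = population count × respondent percentage:
  landline: 3,600 × 46% = 1656
  mobile: 3,200 × 34.8% = 1113.6
  web: 8,000 × 69.7% = 5576
  mail: 5,200 × 55.6% = 2891.2
Estimated total = 11236.8 → 11,200.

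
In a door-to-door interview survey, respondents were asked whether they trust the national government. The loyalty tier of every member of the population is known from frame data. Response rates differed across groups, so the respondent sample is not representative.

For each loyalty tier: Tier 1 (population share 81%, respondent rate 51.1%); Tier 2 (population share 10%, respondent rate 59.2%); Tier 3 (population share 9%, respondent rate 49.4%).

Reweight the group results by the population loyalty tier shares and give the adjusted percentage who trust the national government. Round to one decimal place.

Post-stratification weights by population share, not respondent share:
  Tier 1: 0.81 × 51.1 = 41.391
  Tier 2: 0.1 × 59.2 = 5.92
  Tier 3: 0.09 × 49.4 = 4.446
Post-stratified estimate = 51.757 → 51.8%.

51.8%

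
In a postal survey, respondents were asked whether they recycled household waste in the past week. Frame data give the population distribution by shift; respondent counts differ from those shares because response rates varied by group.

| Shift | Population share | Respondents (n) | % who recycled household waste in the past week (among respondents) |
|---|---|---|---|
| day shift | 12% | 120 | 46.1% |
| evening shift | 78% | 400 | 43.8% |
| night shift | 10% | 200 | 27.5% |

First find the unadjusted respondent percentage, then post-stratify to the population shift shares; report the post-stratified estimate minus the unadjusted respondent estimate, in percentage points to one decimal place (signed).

+2.8 percentage points

Naive respondent-only estimate (weights = respondent counts):
  (120/720)×46.1 + (400/720)×43.8 + (200/720)×27.5 = 39.6556%
Reweighting by population shift shares:
  0.12×46.1 + 0.78×43.8 + 0.1×27.5 = 42.446%
Difference = 42.446 − 39.6556 = 2.7904 pp.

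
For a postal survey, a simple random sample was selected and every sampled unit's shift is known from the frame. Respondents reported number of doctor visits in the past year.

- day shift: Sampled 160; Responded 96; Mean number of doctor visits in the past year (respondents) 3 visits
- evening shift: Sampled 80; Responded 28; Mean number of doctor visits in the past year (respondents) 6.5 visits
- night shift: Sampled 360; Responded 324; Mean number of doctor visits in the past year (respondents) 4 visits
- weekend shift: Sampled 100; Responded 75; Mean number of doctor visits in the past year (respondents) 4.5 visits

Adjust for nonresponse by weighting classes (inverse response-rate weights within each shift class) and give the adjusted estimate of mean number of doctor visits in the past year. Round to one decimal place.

4.1

Response rates by class: day shift 96/160 = 60%, evening shift 28/80 = 35%, night shift 324/360 = 90%, weekend shift 75/100 = 75%.
With weight = n_sampled/n_responded per class, the weighted class total is n_sampled:
  day shift: 160 × 3 = 480
  evening shift: 80 × 6.5 = 520
  night shift: 360 × 4 = 1440
  weekend shift: 100 × 4.5 = 450
Adjusted estimate = 2890 / 700 = 4.12857 → 4.1.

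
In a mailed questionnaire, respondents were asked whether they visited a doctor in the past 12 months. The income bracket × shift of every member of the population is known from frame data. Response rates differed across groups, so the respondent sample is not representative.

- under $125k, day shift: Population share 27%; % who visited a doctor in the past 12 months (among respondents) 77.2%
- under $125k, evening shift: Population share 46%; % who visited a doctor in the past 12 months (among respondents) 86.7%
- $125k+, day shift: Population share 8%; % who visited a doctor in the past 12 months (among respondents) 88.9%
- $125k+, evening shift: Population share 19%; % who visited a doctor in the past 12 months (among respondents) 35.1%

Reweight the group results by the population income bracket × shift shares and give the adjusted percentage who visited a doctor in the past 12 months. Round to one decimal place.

74.5%

Each cell contributes population-share × respondent value:
  under $125k, day shift: 0.27 × 77.2 = 20.844
  under $125k, evening shift: 0.46 × 86.7 = 39.882
  $125k+, day shift: 0.08 × 88.9 = 7.112
  $125k+, evening shift: 0.19 × 35.1 = 6.669
Post-stratified estimate = 74.507 → 74.5%.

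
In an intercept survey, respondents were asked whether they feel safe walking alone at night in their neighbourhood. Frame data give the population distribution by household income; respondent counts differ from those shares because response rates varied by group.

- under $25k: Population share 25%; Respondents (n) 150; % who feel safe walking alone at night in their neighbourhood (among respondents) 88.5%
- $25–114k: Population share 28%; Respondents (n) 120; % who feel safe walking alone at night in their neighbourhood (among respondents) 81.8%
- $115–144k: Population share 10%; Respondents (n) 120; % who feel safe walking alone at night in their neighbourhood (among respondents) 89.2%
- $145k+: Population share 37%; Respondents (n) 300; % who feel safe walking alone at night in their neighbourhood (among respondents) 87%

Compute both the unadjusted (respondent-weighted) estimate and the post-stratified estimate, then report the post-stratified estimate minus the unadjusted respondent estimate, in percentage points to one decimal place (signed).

-0.7 percentage points

Naive respondent-only estimate (weights = respondent counts):
  (150/690)×88.5 + (120/690)×81.8 + (120/690)×89.2 + (300/690)×87 = 86.8043%
Post-stratified estimate weights by population shares:
  0.25×88.5 + 0.28×81.8 + 0.1×89.2 + 0.37×87 = 86.139%
Difference = 86.139 − 86.8043 = -0.6653 pp.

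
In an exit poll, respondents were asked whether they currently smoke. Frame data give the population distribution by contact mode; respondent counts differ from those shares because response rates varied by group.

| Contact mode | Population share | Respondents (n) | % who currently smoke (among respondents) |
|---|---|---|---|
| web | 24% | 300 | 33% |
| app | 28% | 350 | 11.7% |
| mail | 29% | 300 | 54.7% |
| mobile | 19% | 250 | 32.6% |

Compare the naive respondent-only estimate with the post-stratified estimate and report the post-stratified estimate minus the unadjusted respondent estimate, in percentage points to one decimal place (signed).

+1.1 percentage points

Naive respondent-only estimate (weights = respondent counts):
  (300/1200)×33 + (350/1200)×11.7 + (300/1200)×54.7 + (250/1200)×32.6 = 32.1292%
Reweighting by population contact mode shares:
  0.24×33 + 0.28×11.7 + 0.29×54.7 + 0.19×32.6 = 33.253%
Difference = 33.253 − 32.1292 = 1.1238 pp.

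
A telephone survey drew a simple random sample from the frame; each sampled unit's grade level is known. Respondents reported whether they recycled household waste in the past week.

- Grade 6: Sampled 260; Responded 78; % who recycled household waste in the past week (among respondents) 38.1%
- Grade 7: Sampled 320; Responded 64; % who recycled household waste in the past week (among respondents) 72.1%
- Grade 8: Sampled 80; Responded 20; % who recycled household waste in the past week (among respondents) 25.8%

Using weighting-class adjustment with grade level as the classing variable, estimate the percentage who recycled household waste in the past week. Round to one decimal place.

53.1%

Class response rates: Grade 6 78/260 = 30%, Grade 7 64/320 = 20%, Grade 8 20/80 = 25%.
Inverse-response-rate weighting restores each class to its sampled count, so class totals weight by n_sampled:
  Grade 6: 260 × 38.1 = 9906
  Grade 7: 320 × 72.1 = 23,072
  Grade 8: 80 × 25.8 = 2064
Adjusted estimate = 35,042 / 660 = 53.0939 → 53.1%.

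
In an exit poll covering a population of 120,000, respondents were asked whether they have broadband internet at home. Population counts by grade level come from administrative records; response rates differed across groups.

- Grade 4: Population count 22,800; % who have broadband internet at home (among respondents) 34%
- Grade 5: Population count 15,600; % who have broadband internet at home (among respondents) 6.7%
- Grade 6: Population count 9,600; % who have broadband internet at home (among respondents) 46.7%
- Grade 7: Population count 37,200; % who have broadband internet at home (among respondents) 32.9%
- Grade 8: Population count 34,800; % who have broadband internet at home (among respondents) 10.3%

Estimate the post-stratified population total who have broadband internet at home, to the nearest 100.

29,100

Estimated count per cell = population count × respondent percentage:
  Grade 4: 22,800 × 34% = 7752
  Grade 5: 15,600 × 6.7% = 1045.2
  Grade 6: 9,600 × 46.7% = 4483.2
  Grade 7: 37,200 × 32.9% = 12238.8
  Grade 8: 34,800 × 10.3% = 3584.4
Estimated total = 29103.6 → 29,100.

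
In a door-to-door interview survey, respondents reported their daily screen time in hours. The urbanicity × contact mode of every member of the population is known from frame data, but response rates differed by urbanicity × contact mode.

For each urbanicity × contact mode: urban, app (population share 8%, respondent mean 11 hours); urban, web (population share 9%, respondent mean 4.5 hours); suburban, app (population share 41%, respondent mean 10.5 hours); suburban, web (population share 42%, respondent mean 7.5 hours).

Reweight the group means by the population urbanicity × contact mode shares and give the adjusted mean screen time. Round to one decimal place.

8.7

Reweight to the known urbanicity × contact mode distribution:
  urban, app: 0.08 × 11 = 0.88
  urban, web: 0.09 × 4.5 = 0.405
  suburban, app: 0.41 × 10.5 = 4.305
  suburban, web: 0.42 × 7.5 = 3.15
Post-stratified estimate = 8.74 → 8.7.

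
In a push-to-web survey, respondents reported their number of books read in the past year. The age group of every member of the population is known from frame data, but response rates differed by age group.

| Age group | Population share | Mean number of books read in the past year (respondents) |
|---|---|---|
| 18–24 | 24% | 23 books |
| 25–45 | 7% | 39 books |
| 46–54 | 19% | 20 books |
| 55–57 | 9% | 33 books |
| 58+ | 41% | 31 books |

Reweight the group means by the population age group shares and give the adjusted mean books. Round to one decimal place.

27.7

Reweight to the known age group distribution:
  18–24: 0.24 × 23 = 5.52
  25–45: 0.07 × 39 = 2.73
  46–54: 0.19 × 20 = 3.8
  55–57: 0.09 × 33 = 2.97
  58+: 0.41 × 31 = 12.71
Post-stratified estimate = 27.73 → 27.7.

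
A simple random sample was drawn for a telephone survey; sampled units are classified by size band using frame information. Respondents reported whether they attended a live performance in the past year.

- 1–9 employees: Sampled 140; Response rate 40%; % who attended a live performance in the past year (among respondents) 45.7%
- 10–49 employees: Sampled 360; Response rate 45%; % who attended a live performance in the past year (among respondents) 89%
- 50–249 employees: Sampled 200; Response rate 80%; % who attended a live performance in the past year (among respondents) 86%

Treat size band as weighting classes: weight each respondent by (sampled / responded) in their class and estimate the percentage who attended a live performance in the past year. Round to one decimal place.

Each respondent's weight = sampled/responded in their class; summing within a class gives n_sampled, so:
  1–9 employees: 140 × 45.7 = 6398
  10–49 employees: 360 × 89 = 32,040
  50–249 employees: 200 × 86 = 17,200
Adjusted estimate = 55,638 / 700 = 79.4829 → 79.5%.

79.5%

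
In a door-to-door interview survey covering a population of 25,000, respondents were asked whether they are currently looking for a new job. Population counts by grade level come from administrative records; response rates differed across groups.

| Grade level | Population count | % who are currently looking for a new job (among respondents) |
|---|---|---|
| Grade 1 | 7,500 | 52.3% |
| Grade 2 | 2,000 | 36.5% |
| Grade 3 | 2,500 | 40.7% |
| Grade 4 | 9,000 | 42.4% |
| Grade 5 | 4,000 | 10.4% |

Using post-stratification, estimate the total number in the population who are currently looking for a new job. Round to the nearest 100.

9,900

Each cell contributes its population count × the respondent rate:
  Grade 1: 7,500 × 52.3% = 3922.5
  Grade 2: 2,000 × 36.5% = 730
  Grade 3: 2,500 × 40.7% = 1017.5
  Grade 4: 9,000 × 42.4% = 3816
  Grade 5: 4,000 × 10.4% = 416
Estimated total = 9902 → 9,900.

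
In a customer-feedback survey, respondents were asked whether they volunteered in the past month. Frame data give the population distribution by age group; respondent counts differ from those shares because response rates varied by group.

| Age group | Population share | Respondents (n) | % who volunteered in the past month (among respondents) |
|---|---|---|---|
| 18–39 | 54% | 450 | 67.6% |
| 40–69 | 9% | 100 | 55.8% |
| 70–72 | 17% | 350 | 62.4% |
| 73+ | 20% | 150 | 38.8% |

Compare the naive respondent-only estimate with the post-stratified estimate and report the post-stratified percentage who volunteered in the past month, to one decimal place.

59.9%

Without adjustment, the pooled respondent share is:
  (450/1050)×67.6 + (100/1050)×55.8 + (350/1050)×62.4 + (150/1050)×38.8 = 60.6286%
Reweighting by population age group shares:
  0.54×67.6 + 0.09×55.8 + 0.17×62.4 + 0.2×38.8 = 59.894%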